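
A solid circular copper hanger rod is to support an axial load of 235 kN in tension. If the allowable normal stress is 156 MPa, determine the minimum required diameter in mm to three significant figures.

43.8 mm

Required area A ≥ P/σ_allow = 235000/156 = 1506 mm².
For a solid circular section, d ≥ √(4A/π) = 43.8 mm.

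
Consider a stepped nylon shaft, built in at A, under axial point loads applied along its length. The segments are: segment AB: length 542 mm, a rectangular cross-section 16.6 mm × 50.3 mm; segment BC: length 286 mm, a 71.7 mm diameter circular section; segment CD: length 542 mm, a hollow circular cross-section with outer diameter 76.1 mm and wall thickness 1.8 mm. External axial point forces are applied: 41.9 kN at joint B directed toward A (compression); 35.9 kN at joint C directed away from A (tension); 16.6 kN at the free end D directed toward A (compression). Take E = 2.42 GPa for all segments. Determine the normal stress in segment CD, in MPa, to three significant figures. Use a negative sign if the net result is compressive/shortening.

-39.5 MPa

Internal axial forces (sectioning from the free end, tension +): N_CD = -16.6 kN, N_BC = 19.3 kN, N_AB = -22.6 kN.
A_CD = 420.2 mm².
σ_CD = N_CD/A_CD = -16600/420.2 = -39.51 MPa.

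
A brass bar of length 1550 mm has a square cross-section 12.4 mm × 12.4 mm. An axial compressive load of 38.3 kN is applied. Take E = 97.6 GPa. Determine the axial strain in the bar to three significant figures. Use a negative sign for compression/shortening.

A = 153.8 mm².
σ = N/A = -249.1 MPa; ε = σ/E = -249.1/97600 = -2.552e-03.

-0.00255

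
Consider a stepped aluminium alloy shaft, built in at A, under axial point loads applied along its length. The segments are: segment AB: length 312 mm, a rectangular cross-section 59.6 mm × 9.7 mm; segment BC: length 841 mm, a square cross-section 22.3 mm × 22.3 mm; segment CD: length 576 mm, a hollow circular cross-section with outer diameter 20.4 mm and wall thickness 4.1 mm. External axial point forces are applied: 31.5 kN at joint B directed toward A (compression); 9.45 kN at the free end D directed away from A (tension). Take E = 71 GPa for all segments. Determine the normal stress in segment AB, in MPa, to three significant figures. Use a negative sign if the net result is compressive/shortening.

Internal axial forces (sectioning from the free end, tension +): N_CD = 9.45 kN, N_BC = 9.45 kN, N_AB = -22.05 kN.
A_AB = 578.1 mm².
σ_AB = N_AB/A_AB = -22050/578.1 = -38.14 MPa.

-38.1 MPa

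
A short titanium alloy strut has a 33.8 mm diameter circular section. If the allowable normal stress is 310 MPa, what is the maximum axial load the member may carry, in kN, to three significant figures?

A = 897.3 mm².
P_max = σ_allow · A = 310 · 897.3 = 278200 N = 278.2 kN.

278 kN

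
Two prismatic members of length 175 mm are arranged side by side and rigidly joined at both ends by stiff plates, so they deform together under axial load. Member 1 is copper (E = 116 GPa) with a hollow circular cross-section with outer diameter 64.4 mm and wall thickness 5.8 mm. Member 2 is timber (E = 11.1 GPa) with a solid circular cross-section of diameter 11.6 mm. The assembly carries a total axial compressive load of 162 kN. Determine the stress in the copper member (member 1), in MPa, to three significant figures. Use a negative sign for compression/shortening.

A_1 = 1068 mm².
A_2 = 105.7 mm².
Equal strain + equilibrium ⇒ each member carries load in proportion to AE: A₁E₁ = 123900000 N, A₂E₂ = 1173000 N, ΣAE = 125000000 N.
σ₁ = P·E₁/ΣAE = -162000·116000/125000000 = -150.3 MPa.

-150 MPa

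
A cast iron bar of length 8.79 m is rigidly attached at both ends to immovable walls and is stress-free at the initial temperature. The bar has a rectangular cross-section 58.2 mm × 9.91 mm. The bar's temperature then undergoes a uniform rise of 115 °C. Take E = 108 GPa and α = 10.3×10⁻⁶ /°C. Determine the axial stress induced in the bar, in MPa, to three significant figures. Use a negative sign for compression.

Free thermal expansion αLΔT = 10.3e-6 · 8790 · 115 = 10.41 mm.
The walls impose strain ε = −(10.41)/8790 = -1.1845e-03; σ = Eε = 108000 · -1.1845e-03 = -127.9 MPa.

-128 MPa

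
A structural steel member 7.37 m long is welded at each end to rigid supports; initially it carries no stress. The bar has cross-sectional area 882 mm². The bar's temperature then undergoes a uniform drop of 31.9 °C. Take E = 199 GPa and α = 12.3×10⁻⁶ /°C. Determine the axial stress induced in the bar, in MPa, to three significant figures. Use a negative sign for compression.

Free thermal expansion αLΔT = 12.3e-6 · 7370 · -31.9 = -2.892 mm.
The walls impose strain ε = −(-2.892)/7370 = 3.9237e-04; σ = Eε = 199000 · 3.9237e-04 = 78.08 MPa.

78.1 MPa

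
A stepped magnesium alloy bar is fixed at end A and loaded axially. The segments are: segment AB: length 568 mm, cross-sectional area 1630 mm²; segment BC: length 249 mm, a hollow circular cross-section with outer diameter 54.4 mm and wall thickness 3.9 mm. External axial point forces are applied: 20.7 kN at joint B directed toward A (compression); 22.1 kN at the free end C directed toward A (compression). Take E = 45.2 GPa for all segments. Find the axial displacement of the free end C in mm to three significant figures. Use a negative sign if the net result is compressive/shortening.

-0.527 mm

Internal axial forces (sectioning from the free end, tension +): N_BC = -22.1 kN, N_AB = -42.8 kN.
A_BC = 618.7 mm².
δ_AB = -42800·568/(1630·45200) = -0.33 mm
δ_BC = -22100·249/(618.7·45200) = -0.1968 mm
δ = Σδ_i = -0.5267 mm.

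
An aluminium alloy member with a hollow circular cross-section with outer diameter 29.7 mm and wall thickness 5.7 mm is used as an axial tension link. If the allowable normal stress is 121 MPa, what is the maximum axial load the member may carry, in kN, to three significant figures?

52.0 kN

A = 429.8 mm².
P_max = σ_allow · A = 121 · 429.8 = 52000 N = 52 kN.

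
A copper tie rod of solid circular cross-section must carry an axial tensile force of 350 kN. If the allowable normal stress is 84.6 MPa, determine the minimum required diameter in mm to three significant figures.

72.6 mm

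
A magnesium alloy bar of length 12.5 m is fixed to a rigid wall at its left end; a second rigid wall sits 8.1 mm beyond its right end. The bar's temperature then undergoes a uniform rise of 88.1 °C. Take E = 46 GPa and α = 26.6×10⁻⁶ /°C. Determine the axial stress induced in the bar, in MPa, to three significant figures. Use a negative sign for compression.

Free thermal expansion αLΔT = 26.6e-6 · 12500 · 88.1 = 29.29 mm.
The walls engage after the gap closes; constrained expansion = 29.29 − 8.1 = 21.19 mm.
The walls impose strain ε = −(21.19)/12500 = -1.6955e-03; σ = Eε = 46000 · -1.6955e-03 = -77.99 MPa.

-78.0 MPa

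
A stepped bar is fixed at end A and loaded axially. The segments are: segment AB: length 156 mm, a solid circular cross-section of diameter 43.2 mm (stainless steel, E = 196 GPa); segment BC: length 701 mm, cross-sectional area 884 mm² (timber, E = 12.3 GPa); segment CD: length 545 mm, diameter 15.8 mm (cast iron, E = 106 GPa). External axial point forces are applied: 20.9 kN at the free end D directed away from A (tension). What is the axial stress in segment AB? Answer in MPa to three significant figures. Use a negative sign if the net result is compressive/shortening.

14.3 MPa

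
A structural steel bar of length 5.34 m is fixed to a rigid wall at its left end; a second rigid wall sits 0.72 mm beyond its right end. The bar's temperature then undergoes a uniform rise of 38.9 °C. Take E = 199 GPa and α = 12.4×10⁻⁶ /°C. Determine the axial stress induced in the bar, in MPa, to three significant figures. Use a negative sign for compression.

Free thermal expansion αLΔT = 12.4e-6 · 5340 · 38.9 = 2.576 mm.
The walls engage after the gap closes; constrained expansion = 2.576 − 0.72 = 1.856 mm.
The walls impose strain ε = −(1.856)/5340 = -3.4753e-04; σ = Eε = 199000 · -3.4753e-04 = -69.16 MPa.

-69.2 MPa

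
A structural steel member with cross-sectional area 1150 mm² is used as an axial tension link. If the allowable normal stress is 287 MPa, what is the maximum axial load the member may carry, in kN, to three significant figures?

330 kN

P_max = σ_allow · A = 287 · 1150 = 330000 N = 330.1 kN.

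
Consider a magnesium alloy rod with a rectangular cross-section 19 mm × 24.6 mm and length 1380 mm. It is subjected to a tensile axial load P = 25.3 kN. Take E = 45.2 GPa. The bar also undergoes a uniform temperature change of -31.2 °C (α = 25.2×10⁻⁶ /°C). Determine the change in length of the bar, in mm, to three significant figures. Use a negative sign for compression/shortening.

A = 467.4 mm².
δ_mech = NL/(AE) = 25300·1380/(467.4·45200) = 1.653 mm.
δ_thermal = αLΔT = 25.2e-6·1380·-31.2 = -1.085 mm.
δ = δ_mech + δ_thermal = 0.5676 mm.

0.568 mm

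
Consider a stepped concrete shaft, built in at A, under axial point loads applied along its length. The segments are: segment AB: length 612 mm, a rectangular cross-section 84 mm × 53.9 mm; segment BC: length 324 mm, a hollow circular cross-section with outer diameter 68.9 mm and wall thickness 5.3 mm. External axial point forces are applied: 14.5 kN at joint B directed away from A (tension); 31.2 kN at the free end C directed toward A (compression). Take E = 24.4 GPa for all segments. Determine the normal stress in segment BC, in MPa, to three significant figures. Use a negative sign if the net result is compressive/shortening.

-29.5 MPa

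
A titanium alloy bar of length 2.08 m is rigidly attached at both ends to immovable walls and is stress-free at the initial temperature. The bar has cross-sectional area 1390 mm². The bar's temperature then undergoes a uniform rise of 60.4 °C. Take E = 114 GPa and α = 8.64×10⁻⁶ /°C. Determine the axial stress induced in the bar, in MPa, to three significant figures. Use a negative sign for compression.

Free thermal expansion αLΔT = 8.64e-6 · 2080 · 60.4 = 1.085 mm.
The walls impose strain ε = −(1.085)/2080 = -5.2186e-04; σ = Eε = 114000 · -5.2186e-04 = -59.49 MPa.

-59.5 MPa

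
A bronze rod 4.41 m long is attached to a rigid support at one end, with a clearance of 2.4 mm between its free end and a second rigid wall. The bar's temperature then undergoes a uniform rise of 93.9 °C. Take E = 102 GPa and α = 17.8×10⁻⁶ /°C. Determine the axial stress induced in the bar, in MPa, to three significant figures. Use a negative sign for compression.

Free thermal expansion αLΔT = 17.8e-6 · 4410 · 93.9 = 7.371 mm.
The walls engage after the gap closes; constrained expansion = 7.371 − 2.4 = 4.971 mm.
The walls impose strain ε = −(4.971)/4410 = -1.1272e-03; σ = Eε = 102000 · -1.1272e-03 = -115 MPa.

-115 MPa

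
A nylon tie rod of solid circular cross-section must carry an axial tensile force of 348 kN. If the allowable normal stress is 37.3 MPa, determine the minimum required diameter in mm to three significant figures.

Required area A ≥ P/σ_allow = 348000/37.3 = 9330 mm².
For a solid circular section, d ≥ √(4A/π) = 109 mm.

109 mm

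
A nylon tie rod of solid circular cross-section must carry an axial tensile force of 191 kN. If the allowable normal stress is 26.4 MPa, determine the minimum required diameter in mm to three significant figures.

96.0 mm

Required area A ≥ P/σ_allow = 191000/26.4 = 7235 mm².
For a solid circular section, d ≥ √(4A/π) = 95.98 mm.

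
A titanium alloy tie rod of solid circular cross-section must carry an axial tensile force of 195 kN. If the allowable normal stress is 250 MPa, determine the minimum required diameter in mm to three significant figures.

Required area A ≥ P/σ_allow = 195000/250 = 780 mm².
For a solid circular section, d ≥ √(4A/π) = 31.51 mm.

31.5 mm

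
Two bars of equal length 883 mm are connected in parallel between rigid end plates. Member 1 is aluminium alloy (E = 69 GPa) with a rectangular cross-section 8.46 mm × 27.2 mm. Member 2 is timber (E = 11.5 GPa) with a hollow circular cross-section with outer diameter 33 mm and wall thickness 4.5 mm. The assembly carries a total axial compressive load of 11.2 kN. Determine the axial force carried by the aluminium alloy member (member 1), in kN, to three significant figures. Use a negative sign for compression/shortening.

-8.67 kN

A_1 = 230.1 mm².
A_2 = 402.9 mm².
Equal strain + equilibrium ⇒ each member carries load in proportion to AE: A₁E₁ = 15880000 N, A₂E₂ = 4633000 N, ΣAE = 20510000 N.
F₁ = P·A₁E₁/ΣAE = -11200·15880000/20510000 = -8670 N.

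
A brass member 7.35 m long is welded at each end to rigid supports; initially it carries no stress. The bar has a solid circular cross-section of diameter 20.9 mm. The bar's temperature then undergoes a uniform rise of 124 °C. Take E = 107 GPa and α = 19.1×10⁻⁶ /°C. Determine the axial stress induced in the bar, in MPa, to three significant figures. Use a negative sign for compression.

-253 MPa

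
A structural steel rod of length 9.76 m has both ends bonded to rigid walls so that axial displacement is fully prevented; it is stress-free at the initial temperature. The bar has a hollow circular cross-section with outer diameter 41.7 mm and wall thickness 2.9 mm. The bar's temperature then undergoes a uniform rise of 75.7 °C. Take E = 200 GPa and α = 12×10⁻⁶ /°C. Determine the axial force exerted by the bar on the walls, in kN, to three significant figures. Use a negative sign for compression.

-64.2 kN

Free thermal expansion αLΔT = 12e-6 · 9760 · 75.7 = 8.866 mm.
The walls impose strain ε = −(8.866)/9760 = -9.0840e-04; σ = Eε = 200000 · -9.0840e-04 = -181.7 MPa.
Wall reaction R = σ·A = -181.7·353.5 = -64220 N = -64.22 kN.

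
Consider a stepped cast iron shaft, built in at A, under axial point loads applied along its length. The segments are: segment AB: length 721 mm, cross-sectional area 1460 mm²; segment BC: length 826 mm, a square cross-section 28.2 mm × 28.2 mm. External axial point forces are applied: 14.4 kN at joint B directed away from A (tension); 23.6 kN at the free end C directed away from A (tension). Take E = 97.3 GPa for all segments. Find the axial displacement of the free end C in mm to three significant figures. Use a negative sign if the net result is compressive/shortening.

0.445 mm

Internal axial forces (sectioning from the free end, tension +): N_BC = 23.6 kN, N_AB = 38 kN.
A_BC = 795.2 mm².
δ_AB = 38000·721/(1460·97300) = 0.1929 mm
δ_BC = 23600·826/(795.2·97300) = 0.2519 mm
δ = Σδ_i = 0.4448 mm.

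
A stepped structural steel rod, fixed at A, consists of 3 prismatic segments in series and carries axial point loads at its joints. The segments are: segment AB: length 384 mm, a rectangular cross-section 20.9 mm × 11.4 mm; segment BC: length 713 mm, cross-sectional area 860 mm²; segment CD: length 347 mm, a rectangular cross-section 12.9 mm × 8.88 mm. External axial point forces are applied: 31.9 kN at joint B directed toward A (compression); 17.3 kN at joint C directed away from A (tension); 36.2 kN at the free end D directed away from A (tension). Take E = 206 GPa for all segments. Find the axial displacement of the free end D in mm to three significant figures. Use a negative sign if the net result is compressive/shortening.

Internal axial forces (sectioning from the free end, tension +): N_CD = 36.2 kN, N_BC = 53.5 kN, N_AB = 21.6 kN.
A_AB = 238.3 mm².
A_CD = 114.6 mm².
δ_AB = 21600·384/(238.3·206000) = 0.169 mm
δ_BC = 53500·713/(860·206000) = 0.2153 mm
δ_CD = 36200·347/(114.6·206000) = 0.5323 mm
δ = Σδ_i = 0.9166 mm.

0.917 mm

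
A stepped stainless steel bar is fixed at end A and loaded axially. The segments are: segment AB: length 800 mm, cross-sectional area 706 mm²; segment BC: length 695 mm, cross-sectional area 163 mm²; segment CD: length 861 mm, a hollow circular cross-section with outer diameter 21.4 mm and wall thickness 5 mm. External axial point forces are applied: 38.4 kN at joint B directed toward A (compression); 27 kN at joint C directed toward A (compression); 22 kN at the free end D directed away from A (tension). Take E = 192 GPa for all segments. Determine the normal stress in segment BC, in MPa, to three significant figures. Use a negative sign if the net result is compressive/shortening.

-30.7 MPa

Internal axial forces (sectioning from the free end, tension +): N_CD = 22 kN, N_BC = -5 kN, N_AB = -43.4 kN.
σ_BC = N_BC/A_BC = -5000/163 = -30.67 MPa.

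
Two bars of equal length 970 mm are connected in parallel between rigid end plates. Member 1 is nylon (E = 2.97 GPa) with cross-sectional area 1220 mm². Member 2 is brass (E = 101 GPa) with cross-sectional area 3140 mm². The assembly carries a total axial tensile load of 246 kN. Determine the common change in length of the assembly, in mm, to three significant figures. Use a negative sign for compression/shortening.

Equal strain + equilibrium ⇒ each member carries load in proportion to AE: A₁E₁ = 3623000 N, A₂E₂ = 317100000 N, ΣAE = 320800000 N.
δ = PL/ΣAE = 246000·970/320800000 = 0.7439 mm.

0.744 mm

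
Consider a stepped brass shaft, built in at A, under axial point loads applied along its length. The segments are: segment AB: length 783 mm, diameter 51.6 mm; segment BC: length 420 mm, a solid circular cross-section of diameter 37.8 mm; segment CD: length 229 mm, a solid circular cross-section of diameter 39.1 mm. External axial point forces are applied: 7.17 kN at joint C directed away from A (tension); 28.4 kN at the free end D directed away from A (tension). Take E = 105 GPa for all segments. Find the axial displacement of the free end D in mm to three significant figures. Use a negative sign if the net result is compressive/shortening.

Internal axial forces (sectioning from the free end, tension +): N_CD = 28.4 kN, N_BC = 35.57 kN, N_AB = 35.57 kN.
A_AB = 2091 mm².
A_BC = 1122 mm².
A_CD = 1201 mm².
δ_AB = 35570·783/(2091·105000) = 0.1268 mm
δ_BC = 35570·420/(1122·105000) = 0.1268 mm
δ_CD = 28400·229/(1201·105000) = 0.05158 mm
δ = Σδ_i = 0.3052 mm.

0.305 mm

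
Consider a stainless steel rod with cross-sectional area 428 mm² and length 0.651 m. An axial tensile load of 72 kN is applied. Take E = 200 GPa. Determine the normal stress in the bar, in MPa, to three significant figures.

168 MPa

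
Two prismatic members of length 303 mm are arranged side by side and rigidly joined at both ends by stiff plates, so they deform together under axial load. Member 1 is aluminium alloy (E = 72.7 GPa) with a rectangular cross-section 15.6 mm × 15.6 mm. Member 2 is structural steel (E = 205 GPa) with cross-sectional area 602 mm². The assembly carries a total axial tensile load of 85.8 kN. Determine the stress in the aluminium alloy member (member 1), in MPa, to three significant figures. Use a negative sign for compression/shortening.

A_1 = 243.4 mm².
Equal strain + equilibrium ⇒ each member carries load in proportion to AE: A₁E₁ = 17690000 N, A₂E₂ = 123400000 N, ΣAE = 141100000 N.
σ₁ = P·E₁/ΣAE = 85800·72700/141100000 = 44.21 MPa.

44.2 MPa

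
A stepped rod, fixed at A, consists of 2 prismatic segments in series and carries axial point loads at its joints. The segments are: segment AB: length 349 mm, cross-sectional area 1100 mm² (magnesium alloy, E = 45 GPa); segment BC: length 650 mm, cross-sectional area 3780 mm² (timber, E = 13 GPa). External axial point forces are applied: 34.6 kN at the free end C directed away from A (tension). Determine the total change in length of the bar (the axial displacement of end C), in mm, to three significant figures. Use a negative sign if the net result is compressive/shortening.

0.702 mm

Internal axial forces (sectioning from the free end, tension +): N_BC = 34.6 kN, N_AB = 34.6 kN.
δ_AB = 34600·349/(1100·45000) = 0.2439 mm
δ_BC = 34600·650/(3780·13000) = 0.4577 mm
δ = Σδ_i = 0.7016 mm.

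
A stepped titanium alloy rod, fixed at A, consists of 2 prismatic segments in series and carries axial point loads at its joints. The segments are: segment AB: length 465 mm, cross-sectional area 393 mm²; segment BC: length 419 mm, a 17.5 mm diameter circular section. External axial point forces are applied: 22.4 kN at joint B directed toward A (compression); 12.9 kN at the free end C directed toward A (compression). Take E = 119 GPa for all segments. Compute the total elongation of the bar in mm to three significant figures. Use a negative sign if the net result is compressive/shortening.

-0.540 mm

Internal axial forces (sectioning from the free end, tension +): N_BC = -12.9 kN, N_AB = -35.3 kN.
A_BC = 240.5 mm².
δ_AB = -35300·465/(393·119000) = -0.351 mm
δ_BC = -12900·419/(240.5·119000) = -0.1888 mm
δ = Σδ_i = -0.5398 mm.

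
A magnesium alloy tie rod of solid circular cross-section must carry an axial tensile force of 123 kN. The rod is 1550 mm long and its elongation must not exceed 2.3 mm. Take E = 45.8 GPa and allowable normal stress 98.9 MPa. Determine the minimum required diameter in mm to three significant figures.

Required area A ≥ P/σ_allow = 123000/98.9 = 1244 mm².
For a solid circular section, d ≥ √(4A/π) = 39.79 mm.
Elongation limit: A ≥ PL/(Eδ_allow) = 123000·1550/(45800·2.3) = 1810 mm² ⇒ d ≥ 48 mm.
The elongation limit governs.

48.0 mm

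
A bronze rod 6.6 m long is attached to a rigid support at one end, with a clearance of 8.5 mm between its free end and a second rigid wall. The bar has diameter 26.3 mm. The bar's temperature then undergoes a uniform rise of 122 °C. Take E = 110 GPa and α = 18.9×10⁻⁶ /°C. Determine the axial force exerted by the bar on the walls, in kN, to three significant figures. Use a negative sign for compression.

Free thermal expansion αLΔT = 18.9e-6 · 6600 · 122 = 15.22 mm.
The walls engage after the gap closes; constrained expansion = 15.22 − 8.5 = 6.718 mm.
The walls impose strain ε = −(6.718)/6600 = -1.0179e-03; σ = Eε = 110000 · -1.0179e-03 = -112 MPa.
Wall reaction R = σ·A = -112·543.3 = -60830 N = -60.83 kN.

-60.8 kN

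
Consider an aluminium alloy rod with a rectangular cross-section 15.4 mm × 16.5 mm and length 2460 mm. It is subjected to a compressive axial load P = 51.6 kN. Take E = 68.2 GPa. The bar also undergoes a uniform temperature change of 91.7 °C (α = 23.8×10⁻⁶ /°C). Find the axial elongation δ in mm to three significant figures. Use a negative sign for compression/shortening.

-1.96 mm

A = 254.1 mm².
δ_mech = NL/(AE) = -51600·2460/(254.1·68200) = -7.325 mm.
δ_thermal = αLΔT = 23.8e-6·2460·91.7 = 5.369 mm.
δ = δ_mech + δ_thermal = -1.956 mm.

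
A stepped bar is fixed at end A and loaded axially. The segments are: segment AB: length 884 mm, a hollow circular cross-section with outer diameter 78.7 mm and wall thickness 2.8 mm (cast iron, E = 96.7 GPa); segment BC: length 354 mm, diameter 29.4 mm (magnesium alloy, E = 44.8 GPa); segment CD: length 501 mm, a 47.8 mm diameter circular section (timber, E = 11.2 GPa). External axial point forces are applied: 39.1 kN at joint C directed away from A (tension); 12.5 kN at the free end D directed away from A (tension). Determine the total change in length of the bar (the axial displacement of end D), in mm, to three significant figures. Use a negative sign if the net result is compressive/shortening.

Internal axial forces (sectioning from the free end, tension +): N_CD = 12.5 kN, N_BC = 51.6 kN, N_AB = 51.6 kN.
A_AB = 667.7 mm².
A_BC = 678.9 mm².
A_CD = 1795 mm².
δ_AB = 51600·884/(667.7·96700) = 0.7065 mm
δ_BC = 51600·354/(678.9·44800) = 0.6006 mm
δ_CD = 12500·501/(1795·11200) = 0.3116 mm
δ = Σδ_i = 1.619 mm.

1.62 mm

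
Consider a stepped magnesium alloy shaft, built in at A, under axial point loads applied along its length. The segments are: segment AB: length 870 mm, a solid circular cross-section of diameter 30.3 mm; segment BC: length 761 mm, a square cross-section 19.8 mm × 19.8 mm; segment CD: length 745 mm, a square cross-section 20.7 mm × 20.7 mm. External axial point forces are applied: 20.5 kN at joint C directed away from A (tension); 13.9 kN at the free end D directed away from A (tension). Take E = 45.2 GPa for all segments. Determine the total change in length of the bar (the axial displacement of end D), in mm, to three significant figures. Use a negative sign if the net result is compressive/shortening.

2.93 mm

Internal axial forces (sectioning from the free end, tension +): N_CD = 13.9 kN, N_BC = 34.4 kN, N_AB = 34.4 kN.
A_AB = 721.1 mm².
A_BC = 392 mm².
A_CD = 428.5 mm².
δ_AB = 34400·870/(721.1·45200) = 0.9183 mm
δ_BC = 34400·761/(392·45200) = 1.477 mm
δ_CD = 13900·745/(428.5·45200) = 0.5347 mm
δ = Σδ_i = 2.93 mm.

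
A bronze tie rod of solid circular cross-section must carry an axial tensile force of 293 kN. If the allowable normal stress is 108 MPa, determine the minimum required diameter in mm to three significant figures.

Required area A ≥ P/σ_allow = 293000/108 = 2713 mm².
For a solid circular section, d ≥ √(4A/π) = 58.77 mm.

58.8 mm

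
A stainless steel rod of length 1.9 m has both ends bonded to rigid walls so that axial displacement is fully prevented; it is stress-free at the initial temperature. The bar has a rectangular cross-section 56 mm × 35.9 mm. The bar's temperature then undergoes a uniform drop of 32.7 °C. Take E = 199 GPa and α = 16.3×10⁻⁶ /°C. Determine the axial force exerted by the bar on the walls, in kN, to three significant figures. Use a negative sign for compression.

Free thermal expansion αLΔT = 16.3e-6 · 1900 · -32.7 = -1.013 mm.
The walls impose strain ε = −(-1.013)/1900 = 5.3301e-04; σ = Eε = 199000 · 5.3301e-04 = 106.1 MPa.
Wall reaction R = σ·A = 106.1·2010 = 213200 N = 213.2 kN.

213 kN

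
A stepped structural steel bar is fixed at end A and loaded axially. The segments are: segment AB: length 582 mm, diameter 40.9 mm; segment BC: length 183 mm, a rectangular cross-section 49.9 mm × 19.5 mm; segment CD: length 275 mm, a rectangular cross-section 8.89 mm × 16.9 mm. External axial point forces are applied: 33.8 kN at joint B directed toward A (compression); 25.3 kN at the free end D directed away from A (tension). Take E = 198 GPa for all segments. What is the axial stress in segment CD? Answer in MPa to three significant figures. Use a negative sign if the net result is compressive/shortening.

168 MPa

Internal axial forces (sectioning from the free end, tension +): N_CD = 25.3 kN, N_BC = 25.3 kN, N_AB = -8.5 kN.
A_CD = 150.2 mm².
σ_CD = N_CD/A_CD = 25300/150.2 = 168.4 MPa.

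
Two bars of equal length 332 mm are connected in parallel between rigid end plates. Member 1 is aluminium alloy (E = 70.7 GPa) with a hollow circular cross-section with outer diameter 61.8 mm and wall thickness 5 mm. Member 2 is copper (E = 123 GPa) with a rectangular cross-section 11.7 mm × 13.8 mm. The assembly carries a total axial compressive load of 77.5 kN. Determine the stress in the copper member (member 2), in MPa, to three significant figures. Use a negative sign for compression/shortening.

-115 MPa

A_1 = 892.2 mm².
A_2 = 161.5 mm².
Equal strain + equilibrium ⇒ each member carries load in proportion to AE: A₁E₁ = 63080000 N, A₂E₂ = 19860000 N, ΣAE = 82940000 N.
σ₂ = P·E₂/ΣAE = -77500·123000/82940000 = -114.9 MPa.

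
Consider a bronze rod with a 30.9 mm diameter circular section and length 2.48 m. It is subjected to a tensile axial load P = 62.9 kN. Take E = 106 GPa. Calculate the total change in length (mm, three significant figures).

A = 749.9 mm².
δ_mech = NL/(AE) = 62900·2480/(749.9·106000) = 1.962 mm.

1.96 mm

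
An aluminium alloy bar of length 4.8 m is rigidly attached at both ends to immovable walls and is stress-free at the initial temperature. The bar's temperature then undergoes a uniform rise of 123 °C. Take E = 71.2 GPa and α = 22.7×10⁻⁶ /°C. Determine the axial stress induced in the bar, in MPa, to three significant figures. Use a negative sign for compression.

-199 MPa

Free thermal expansion αLΔT = 22.7e-6 · 4800 · 123 = 13.4 mm.
The walls impose strain ε = −(13.4)/4800 = -2.7921e-03; σ = Eε = 71200 · -2.7921e-03 = -198.8 MPa.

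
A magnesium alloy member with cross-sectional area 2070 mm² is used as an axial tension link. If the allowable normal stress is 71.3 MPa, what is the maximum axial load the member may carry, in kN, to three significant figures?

P_max = σ_allow · A = 71.3 · 2070 = 147600 N = 147.6 kN.

148 kN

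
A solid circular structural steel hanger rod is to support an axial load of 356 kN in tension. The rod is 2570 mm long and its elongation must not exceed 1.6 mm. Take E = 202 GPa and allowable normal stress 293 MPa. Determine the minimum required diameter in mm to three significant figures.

60.0 mm

Required area A ≥ P/σ_allow = 356000/293 = 1215 mm².
For a solid circular section, d ≥ √(4A/π) = 39.33 mm.
Elongation limit: A ≥ PL/(Eδ_allow) = 356000·2570/(202000·1.6) = 2831 mm² ⇒ d ≥ 60.04 mm.
The elongation limit governs.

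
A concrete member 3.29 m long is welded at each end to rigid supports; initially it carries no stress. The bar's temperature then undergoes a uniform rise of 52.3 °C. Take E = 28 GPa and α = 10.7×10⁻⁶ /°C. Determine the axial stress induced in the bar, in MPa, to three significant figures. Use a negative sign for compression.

Free thermal expansion αLΔT = 10.7e-6 · 3290 · 52.3 = 1.841 mm.
The walls impose strain ε = −(1.841)/3290 = -5.5961e-04; σ = Eε = 28000 · -5.5961e-04 = -15.67 MPa.

-15.7 MPa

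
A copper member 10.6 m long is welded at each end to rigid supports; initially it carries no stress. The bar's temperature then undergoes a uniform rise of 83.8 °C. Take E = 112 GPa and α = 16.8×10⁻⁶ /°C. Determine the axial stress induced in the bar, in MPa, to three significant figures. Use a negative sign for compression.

-158 MPa

Free thermal expansion αLΔT = 16.8e-6 · 10600 · 83.8 = 14.92 mm.
The walls impose strain ε = −(14.92)/10600 = -1.4078e-03; σ = Eε = 112000 · -1.4078e-03 = -157.7 MPa.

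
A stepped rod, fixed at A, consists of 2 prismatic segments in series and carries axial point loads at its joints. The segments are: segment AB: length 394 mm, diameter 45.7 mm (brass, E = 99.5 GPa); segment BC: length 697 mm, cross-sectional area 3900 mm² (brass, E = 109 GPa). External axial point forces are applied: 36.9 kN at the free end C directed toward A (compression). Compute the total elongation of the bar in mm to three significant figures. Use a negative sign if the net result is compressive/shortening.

Internal axial forces (sectioning from the free end, tension +): N_BC = -36.9 kN, N_AB = -36.9 kN.
A_AB = 1640 mm².
δ_AB = -36900·394/(1640·99500) = -0.08908 mm
δ_BC = -36900·697/(3900·109000) = -0.0605 mm
δ = Σδ_i = -0.1496 mm.

-0.150 mm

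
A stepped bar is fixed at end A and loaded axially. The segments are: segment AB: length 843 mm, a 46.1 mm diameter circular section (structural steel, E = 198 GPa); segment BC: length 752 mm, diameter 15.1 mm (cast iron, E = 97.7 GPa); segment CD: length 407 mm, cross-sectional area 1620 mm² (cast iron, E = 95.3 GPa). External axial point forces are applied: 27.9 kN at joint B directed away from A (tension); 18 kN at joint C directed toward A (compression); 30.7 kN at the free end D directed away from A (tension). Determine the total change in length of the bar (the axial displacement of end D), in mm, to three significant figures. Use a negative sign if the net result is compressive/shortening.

Internal axial forces (sectioning from the free end, tension +): N_CD = 30.7 kN, N_BC = 12.7 kN, N_AB = 40.6 kN.
A_AB = 1669 mm².
A_BC = 179.1 mm².
δ_AB = 40600·843/(1669·198000) = 0.1036 mm
δ_BC = 12700·752/(179.1·97700) = 0.5459 mm
δ_CD = 30700·407/(1620·95300) = 0.08093 mm
δ = Σδ_i = 0.7304 mm.

0.730 mm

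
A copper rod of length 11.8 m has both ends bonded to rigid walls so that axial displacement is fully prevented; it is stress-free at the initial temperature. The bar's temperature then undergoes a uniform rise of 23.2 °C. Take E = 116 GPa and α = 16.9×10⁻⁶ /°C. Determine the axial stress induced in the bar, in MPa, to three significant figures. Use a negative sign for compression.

Free thermal expansion αLΔT = 16.9e-6 · 11800 · 23.2 = 4.627 mm.
The walls impose strain ε = −(4.627)/11800 = -3.9208e-04; σ = Eε = 116000 · -3.9208e-04 = -45.48 MPa.

-45.5 MPa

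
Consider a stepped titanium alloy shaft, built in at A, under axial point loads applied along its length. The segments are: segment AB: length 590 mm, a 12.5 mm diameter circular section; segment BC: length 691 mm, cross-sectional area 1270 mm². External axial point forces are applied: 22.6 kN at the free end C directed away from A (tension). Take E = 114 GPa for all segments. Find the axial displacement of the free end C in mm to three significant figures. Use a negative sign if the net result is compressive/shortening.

Internal axial forces (sectioning from the free end, tension +): N_BC = 22.6 kN, N_AB = 22.6 kN.
A_AB = 122.7 mm².
δ_AB = 22600·590/(122.7·114000) = 0.9531 mm
δ_BC = 22600·691/(1270·114000) = 0.1079 mm
δ = Σδ_i = 1.061 mm.

1.06 mm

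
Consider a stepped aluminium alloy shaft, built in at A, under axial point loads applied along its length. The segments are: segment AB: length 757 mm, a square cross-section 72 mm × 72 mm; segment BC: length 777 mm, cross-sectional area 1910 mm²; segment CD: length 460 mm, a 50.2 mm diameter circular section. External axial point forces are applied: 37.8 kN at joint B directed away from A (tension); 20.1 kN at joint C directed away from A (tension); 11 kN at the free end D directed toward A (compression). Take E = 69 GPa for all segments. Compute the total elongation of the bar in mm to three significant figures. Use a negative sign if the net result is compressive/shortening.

0.116 mm

Internal axial forces (sectioning from the free end, tension +): N_CD = -11 kN, N_BC = 9.1 kN, N_AB = 46.9 kN.
A_AB = 5184 mm².
A_CD = 1979 mm².
δ_AB = 46900·757/(5184·69000) = 0.09926 mm
δ_BC = 9100·777/(1910·69000) = 0.05365 mm
δ_CD = -11000·460/(1979·69000) = -0.03705 mm
δ = Σδ_i = 0.1159 mm.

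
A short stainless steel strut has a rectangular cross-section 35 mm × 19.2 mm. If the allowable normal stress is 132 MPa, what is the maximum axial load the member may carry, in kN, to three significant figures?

88.7 kN

A = 672 mm².
P_max = σ_allow · A = 132 · 672 = 88700 N = 88.7 kN.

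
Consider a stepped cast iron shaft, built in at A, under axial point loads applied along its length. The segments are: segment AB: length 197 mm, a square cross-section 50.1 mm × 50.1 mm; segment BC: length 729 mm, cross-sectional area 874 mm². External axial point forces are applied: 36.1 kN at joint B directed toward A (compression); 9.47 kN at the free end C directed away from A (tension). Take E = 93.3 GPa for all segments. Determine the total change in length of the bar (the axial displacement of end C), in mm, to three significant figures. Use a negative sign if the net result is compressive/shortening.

0.0623 mm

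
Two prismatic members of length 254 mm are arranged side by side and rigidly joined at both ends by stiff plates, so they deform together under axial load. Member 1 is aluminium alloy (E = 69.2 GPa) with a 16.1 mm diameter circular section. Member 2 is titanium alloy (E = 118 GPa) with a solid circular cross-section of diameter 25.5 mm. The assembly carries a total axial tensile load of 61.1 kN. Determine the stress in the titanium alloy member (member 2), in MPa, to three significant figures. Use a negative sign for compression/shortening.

97.0 MPa

A_1 = 203.6 mm².
A_2 = 510.7 mm².
Equal strain + equilibrium ⇒ each member carries load in proportion to AE: A₁E₁ = 14090000 N, A₂E₂ = 60260000 N, ΣAE = 74350000 N.
σ₂ = P·E₂/ΣAE = 61100·118000/74350000 = 96.97 MPa.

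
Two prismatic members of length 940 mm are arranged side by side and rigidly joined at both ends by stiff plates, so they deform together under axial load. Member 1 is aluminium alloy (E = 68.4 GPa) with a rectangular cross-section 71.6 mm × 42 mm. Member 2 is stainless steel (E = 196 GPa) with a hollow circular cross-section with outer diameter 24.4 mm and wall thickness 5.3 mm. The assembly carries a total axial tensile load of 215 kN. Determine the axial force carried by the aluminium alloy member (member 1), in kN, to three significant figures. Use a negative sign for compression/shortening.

A_1 = 3007 mm².
A_2 = 318 mm².
Equal strain + equilibrium ⇒ each member carries load in proportion to AE: A₁E₁ = 205700000 N, A₂E₂ = 62330000 N, ΣAE = 268000000 N.
F₁ = P·A₁E₁/ΣAE = 215000·205700000/268000000 = 165000 N.

165 kN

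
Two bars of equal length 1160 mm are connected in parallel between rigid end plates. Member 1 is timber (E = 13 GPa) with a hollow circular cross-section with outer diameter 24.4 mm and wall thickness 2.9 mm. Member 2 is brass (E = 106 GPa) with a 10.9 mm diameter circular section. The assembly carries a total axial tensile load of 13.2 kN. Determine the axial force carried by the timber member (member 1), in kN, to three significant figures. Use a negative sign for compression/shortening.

2.70 kN

A_1 = 195.9 mm².
A_2 = 93.31 mm².
Equal strain + equilibrium ⇒ each member carries load in proportion to AE: A₁E₁ = 2546000 N, A₂E₂ = 9891000 N, ΣAE = 12440000 N.
F₁ = P·A₁E₁/ΣAE = 13200·2546000/12440000 = 2703 N.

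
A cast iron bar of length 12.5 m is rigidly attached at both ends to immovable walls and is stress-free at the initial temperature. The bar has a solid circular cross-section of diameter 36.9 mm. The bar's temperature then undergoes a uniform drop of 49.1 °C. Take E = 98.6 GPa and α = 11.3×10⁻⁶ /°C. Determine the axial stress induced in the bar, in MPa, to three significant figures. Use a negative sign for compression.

Free thermal expansion αLΔT = 11.3e-6 · 12500 · -49.1 = -6.935 mm.
The walls impose strain ε = −(-6.935)/12500 = 5.5483e-04; σ = Eε = 98600 · 5.5483e-04 = 54.71 MPa.

54.7 MPa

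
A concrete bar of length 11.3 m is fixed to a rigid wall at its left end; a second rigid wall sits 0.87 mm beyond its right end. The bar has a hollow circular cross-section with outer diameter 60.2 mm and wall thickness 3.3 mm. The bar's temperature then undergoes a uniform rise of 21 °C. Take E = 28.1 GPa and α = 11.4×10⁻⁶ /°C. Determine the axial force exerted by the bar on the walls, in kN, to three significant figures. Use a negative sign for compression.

-2.69 kN

Free thermal expansion αLΔT = 11.4e-6 · 11300 · 21 = 2.705 mm.
The walls engage after the gap closes; constrained expansion = 2.705 − 0.87 = 1.835 mm.
The walls impose strain ε = −(1.835)/11300 = -1.6241e-04; σ = Eε = 28100 · -1.6241e-04 = -4.564 MPa.
Wall reaction R = σ·A = -4.564·589.9 = -2692 N = -2.692 kN.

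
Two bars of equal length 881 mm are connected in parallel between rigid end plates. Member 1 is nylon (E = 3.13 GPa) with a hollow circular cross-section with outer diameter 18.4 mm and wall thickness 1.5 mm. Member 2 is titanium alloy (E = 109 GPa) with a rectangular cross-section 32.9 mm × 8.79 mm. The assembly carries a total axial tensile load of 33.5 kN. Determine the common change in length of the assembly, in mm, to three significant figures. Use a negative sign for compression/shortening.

0.929 mm

A_1 = 79.64 mm².
A_2 = 289.2 mm².
Equal strain + equilibrium ⇒ each member carries load in proportion to AE: A₁E₁ = 249300 N, A₂E₂ = 31520000 N, ΣAE = 31770000 N.
δ = PL/ΣAE = 33500·881/31770000 = 0.9289 mm.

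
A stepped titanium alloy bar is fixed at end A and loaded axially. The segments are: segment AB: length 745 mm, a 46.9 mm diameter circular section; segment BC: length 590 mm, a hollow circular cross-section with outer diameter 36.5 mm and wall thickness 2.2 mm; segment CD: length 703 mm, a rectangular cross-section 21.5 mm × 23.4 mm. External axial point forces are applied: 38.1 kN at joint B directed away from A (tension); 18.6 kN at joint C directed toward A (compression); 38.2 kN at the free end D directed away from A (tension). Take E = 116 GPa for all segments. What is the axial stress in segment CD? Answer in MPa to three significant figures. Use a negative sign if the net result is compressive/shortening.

Internal axial forces (sectioning from the free end, tension +): N_CD = 38.2 kN, N_BC = 19.6 kN, N_AB = 57.7 kN.
A_CD = 503.1 mm².
σ_CD = N_CD/A_CD = 38200/503.1 = 75.93 MPa.

75.9 MPa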